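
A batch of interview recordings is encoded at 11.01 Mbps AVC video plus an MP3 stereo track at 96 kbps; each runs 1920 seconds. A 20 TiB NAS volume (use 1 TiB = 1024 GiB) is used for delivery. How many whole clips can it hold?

8250

Audio: 96 kbps = 0.096 Mbps.
Total bitrate: 11.106 Mbps.
Per item: 11.106 Mbps × 1920 s = 21,324 Mb = 2,665 MB.
Capacity: 20 TiB = 175,921,860 Mb; 8250.13 items → 8250 complete.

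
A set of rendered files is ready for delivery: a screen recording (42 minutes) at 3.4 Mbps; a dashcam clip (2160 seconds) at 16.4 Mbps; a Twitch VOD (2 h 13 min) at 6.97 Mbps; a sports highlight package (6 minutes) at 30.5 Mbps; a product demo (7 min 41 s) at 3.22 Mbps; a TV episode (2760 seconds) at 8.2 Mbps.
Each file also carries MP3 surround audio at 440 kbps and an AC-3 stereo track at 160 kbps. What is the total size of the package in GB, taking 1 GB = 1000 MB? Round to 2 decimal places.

18.06 GB

Audio total: 440 + 160 = 600 kbps = 0.600 Mbps.
screen recording: 4.000 Mbps × 2520 s = 10080.0 Mb
dashcam clip: 17.000 Mbps × 2160 s = 36720.0 Mb
Twitch VOD: 7.570 Mbps × 7980 s = 60408.6 Mb
sports highlight package: 31.100 Mbps × 360 s = 11196.0 Mb
product demo: 3.820 Mbps × 461 s = 1761.0 Mb
TV episode: 8.800 Mbps × 2760 s = 24288.0 Mb
Total: 144453.6 Mb = 18056.7 MB.
= 18.06 GB.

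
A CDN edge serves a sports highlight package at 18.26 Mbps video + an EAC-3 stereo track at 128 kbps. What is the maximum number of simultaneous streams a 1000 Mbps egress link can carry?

Audio: 128 kbps = 0.128 Mbps.
Per-viewer media rate: 18.388 Mbps.
1000 Mbps = 1,000 Mbps; 1,000 / 18.388 = 54.38 → 54 viewers.

54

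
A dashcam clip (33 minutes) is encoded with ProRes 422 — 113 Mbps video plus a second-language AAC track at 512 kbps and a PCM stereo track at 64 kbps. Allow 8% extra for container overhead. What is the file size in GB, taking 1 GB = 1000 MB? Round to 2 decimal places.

30.36 GB

33 min = 1980 s
Audio total: 512 + 64 = 576 kbps = 0.576 Mbps.
Total bitrate: 113 + 0.576 = 113.576 Mbps.
Stream data: 113.576 Mbps × 1980 s = 224880.5 Mb.
With 8% container overhead: ×1.08.
242,871 Mb ÷ 8 = 30,359 MB → 30.36 GB.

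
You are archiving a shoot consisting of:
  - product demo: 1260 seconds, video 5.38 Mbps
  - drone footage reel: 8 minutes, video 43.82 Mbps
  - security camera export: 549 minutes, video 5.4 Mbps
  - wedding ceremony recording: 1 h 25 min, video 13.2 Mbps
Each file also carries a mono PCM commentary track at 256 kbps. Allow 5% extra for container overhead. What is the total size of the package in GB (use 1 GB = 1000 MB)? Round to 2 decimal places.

37.17 GB

Audio: 256 kbps = 0.256 Mbps.
product demo: 5.636 Mbps × 1260 s × 1.05 = 7456.4 Mb
drone footage reel: 44.076 Mbps × 480 s × 1.05 = 22214.3 Mb
security camera export: 5.656 Mbps × 32940 s × 1.05 = 195624.1 Mb
wedding ceremony recording: 13.456 Mbps × 5100 s × 1.05 = 72056.9 Mb
Total: 297351.7 Mb = 37169.0 MB.
= 37.17 GB.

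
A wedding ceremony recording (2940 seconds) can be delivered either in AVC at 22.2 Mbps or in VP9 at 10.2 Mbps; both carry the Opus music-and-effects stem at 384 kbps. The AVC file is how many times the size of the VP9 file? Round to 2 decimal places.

Audio: 384 kbps = 0.384 Mbps.
AVC: 22.584 Mbps × 2940 s = 66397.0 Mb = 8.300 GB.
VP9: 10.584 Mbps × 2940 s = 31117.0 Mb = 3.890 GB.
Ratio: 8.300 / 3.890 = 2.134.

2.13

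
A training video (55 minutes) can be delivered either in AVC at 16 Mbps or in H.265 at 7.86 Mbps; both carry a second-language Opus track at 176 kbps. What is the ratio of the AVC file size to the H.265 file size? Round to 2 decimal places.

2.01

55 min = 3300 s
Audio: 176 kbps = 0.176 Mbps.
AVC: 16.176 Mbps × 3300 s = 53380.8 Mb = 6.673 GB.
H.265: 8.036 Mbps × 3300 s = 26518.8 Mb = 3.315 GB.
Ratio: 6.673 / 3.315 = 2.013.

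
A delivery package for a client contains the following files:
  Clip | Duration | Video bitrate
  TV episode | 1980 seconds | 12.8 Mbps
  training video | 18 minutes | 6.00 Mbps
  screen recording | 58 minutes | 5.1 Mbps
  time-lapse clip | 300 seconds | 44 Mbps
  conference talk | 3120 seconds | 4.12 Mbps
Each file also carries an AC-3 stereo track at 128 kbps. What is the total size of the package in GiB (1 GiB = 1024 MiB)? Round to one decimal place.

9.0 GiB

Audio: 128 kbps = 0.128 Mbps.
TV episode: 12.928 Mbps × 1980 s = 25597.4 Mb
training video: 6.128 Mbps × 1080 s = 6618.2 Mb
screen recording: 5.228 Mbps × 3480 s = 18193.4 Mb
time-lapse clip: 44.128 Mbps × 300 s = 13238.4 Mb
conference talk: 4.248 Mbps × 3120 s = 13253.8 Mb
Total: 76901.3 Mb = 9612.7 MB.
= 8.952 GiB.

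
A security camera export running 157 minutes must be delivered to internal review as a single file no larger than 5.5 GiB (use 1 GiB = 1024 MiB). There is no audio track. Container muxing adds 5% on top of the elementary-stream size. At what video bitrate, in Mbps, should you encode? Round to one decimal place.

Budget: 5.5 GiB = 47244.6 Mb.
Stream payload after overhead: 47244.6 / 1.05 = 44994.9 Mb.
157 min = 9420 s
Total bitrate budget: 44994.9 Mb / 9420 s = 4.777 Mbps.

4.8 Mbps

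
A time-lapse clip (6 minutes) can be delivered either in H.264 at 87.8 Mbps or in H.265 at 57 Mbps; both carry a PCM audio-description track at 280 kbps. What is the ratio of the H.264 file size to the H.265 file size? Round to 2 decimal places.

6 min = 360 s
Audio: 280 kbps = 0.280 Mbps.
H.264: 88.080 Mbps × 360 s = 31708.8 Mb = 3.964 GB.
H.265: 57.280 Mbps × 360 s = 20620.8 Mb = 2.578 GB.
Ratio: 3.964 / 2.578 = 1.538.

1.54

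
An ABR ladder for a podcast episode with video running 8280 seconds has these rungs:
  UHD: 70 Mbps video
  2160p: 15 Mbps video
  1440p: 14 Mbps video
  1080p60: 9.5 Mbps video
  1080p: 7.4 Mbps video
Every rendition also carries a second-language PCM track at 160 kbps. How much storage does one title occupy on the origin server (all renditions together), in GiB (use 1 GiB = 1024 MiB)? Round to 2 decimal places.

112.49 GiB

Audio: 160 kbps = 0.160 Mbps.
Sum of rendition bitrates: (70+0.160) + (15+0.160) + (14+0.160) + (9.5+0.160) + (7.4+0.160) = 116.700 Mbps.
× 8280 s = 966,276 Mb = 120,784 MB = 112.5 GiB.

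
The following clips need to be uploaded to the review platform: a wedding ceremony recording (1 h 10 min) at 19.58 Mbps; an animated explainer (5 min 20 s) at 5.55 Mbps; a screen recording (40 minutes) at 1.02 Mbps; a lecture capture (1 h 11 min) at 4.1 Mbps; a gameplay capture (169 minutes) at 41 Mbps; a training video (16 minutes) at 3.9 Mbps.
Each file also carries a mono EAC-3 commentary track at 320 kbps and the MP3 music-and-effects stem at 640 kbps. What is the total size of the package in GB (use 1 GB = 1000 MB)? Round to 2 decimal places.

Audio total: 320 + 640 = 960 kbps = 0.960 Mbps.
wedding ceremony recording: 20.540 Mbps × 4200 s = 86268.0 Mb
animated explainer: 6.510 Mbps × 320 s = 2083.2 Mb
screen recording: 1.980 Mbps × 2400 s = 4752.0 Mb
lecture capture: 5.060 Mbps × 4260 s = 21555.6 Mb
gameplay capture: 41.960 Mbps × 10140 s = 425474.4 Mb
training video: 4.860 Mbps × 960 s = 4665.6 Mb
Total: 544798.8 Mb = 68099.9 MB.
= 68.10 GB.

68.10 GB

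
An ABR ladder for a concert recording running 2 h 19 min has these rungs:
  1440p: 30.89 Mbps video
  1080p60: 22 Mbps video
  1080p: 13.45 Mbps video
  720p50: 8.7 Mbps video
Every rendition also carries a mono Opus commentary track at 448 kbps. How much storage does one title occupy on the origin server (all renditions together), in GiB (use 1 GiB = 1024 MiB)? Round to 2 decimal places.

74.60 GiB

2 h 19 min = 139 min = 8340 s
Audio: 448 kbps = 0.448 Mbps.
Sum of rendition bitrates: (30.89+0.448) + (22+0.448) + (13.45+0.448) + (8.7+0.448) = 76.832 Mbps.
× 8340 s = 640,779 Mb = 80,097 MB = 74.60 GiB.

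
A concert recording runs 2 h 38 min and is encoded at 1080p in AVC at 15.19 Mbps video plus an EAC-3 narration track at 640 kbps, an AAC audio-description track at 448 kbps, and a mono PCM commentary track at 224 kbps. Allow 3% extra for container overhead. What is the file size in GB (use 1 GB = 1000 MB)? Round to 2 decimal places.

20.14 GB

2 h 38 min = 158 min = 9480 s
Audio total: 640 + 448 + 224 = 1312 kbps = 1.312 Mbps.
Total bitrate: 15.19 + 1.312 = 16.502 Mbps.
Stream data: 16.502 Mbps × 9480 s = 156439.0 Mb.
With 3% container overhead: ×1.03.
161,132 Mb ÷ 8 = 20,142 MB → 20.14 GB.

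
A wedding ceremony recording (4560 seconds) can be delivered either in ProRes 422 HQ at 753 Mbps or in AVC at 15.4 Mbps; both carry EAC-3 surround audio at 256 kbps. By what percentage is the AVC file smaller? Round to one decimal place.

Audio: 256 kbps = 0.256 Mbps.
ProRes 422 HQ: 753.256 Mbps × 4560 s = 3434847.4 Mb = 429.356 GB.
AVC: 15.656 Mbps × 4560 s = 71391.4 Mb = 8.924 GB.
Reduction: (1 − 8.924/429.356) × 100 = 97.92%.

97.9%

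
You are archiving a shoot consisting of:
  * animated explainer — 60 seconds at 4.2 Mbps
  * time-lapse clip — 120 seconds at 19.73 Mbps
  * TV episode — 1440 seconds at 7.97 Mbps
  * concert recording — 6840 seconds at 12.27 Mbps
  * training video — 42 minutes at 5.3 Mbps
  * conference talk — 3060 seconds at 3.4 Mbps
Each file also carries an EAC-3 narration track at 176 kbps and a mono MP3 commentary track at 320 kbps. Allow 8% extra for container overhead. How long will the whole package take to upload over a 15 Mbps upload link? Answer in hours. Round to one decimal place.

2.6 hours

Audio total: 176 + 320 = 496 kbps = 0.496 Mbps.
animated explainer: 4.696 Mbps × 60 s × 1.08 = 304.3 Mb
time-lapse clip: 20.226 Mbps × 120 s × 1.08 = 2621.3 Mb
TV episode: 8.466 Mbps × 1440 s × 1.08 = 13166.3 Mb
concert recording: 12.766 Mbps × 6840 s × 1.08 = 94305.0 Mb
training video: 5.796 Mbps × 2520 s × 1.08 = 15774.4 Mb
conference talk: 3.896 Mbps × 3060 s × 1.08 = 12875.5 Mb
Total: 139046.8 Mb = 17380.9 MB.
At 15 Mbps: 139046.8 / 15 = 9270 s ≈ 2.57 hours.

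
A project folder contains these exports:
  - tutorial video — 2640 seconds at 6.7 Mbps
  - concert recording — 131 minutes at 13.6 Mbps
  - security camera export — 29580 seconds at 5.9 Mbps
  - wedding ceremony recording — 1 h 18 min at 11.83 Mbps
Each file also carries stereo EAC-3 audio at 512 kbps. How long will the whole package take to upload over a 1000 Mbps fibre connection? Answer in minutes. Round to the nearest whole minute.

Audio: 512 kbps = 0.512 Mbps.
tutorial video: 7.212 Mbps × 2640 s = 19039.7 Mb
concert recording: 14.112 Mbps × 7860 s = 110920.3 Mb
security camera export: 6.412 Mbps × 29580 s = 189667.0 Mb
wedding ceremony recording: 12.342 Mbps × 4680 s = 57760.6 Mb
Total: 377387.5 Mb = 47173.4 MB.
At 1000 Mbps: 377387.5 / 1000 = 377 s ≈ 6.29 minutes.

6 minutes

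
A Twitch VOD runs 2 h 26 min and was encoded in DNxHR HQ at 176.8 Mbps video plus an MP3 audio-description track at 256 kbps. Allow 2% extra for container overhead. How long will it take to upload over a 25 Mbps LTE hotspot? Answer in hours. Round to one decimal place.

2 h 26 min = 146 min = 8760 s
Audio: 256 kbps = 0.256 Mbps.
Total bitrate: 177.056 Mbps.
File: 177.056 Mbps × 8760 s = 1551010.6 Mb.
With 2% container overhead: ×1.02. → 1582030.8 Mb.
At 25 Mbps: 1582030.8 / 25 = 63281.2 s ≈ 17.6 hours.

17.6 hours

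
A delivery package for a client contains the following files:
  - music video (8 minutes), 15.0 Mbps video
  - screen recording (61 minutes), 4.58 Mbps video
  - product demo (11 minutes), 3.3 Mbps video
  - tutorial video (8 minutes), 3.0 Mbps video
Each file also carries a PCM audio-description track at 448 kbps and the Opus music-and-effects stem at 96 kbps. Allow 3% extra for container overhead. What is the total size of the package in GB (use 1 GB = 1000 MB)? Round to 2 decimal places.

3.92 GB

Audio total: 448 + 96 = 544 kbps = 0.544 Mbps.
music video: 15.544 Mbps × 480 s × 1.03 = 7685.0 Mb
screen recording: 5.124 Mbps × 3660 s × 1.03 = 19316.5 Mb
product demo: 3.844 Mbps × 660 s × 1.03 = 2613.2 Mb
tutorial video: 3.544 Mbps × 480 s × 1.03 = 1752.2 Mb
Total: 31366.7 Mb = 3920.8 MB.
= 3.921 GB.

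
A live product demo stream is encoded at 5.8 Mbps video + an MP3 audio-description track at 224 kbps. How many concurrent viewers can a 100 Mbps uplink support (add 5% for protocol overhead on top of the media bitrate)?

Audio: 224 kbps = 0.224 Mbps.
Per-viewer media rate: 6.024 Mbps.
On the wire with 5% overhead: 6.325 Mbps.
100 Mbps = 100.0 Mbps; 100.0 / 6.325 = 15.81 → 15 viewers.

15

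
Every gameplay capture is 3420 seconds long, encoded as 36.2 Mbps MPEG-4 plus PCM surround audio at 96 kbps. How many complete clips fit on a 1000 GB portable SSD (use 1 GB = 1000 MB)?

Audio: 96 kbps = 0.096 Mbps.
Total bitrate: 36.296 Mbps.
Per item: 36.296 Mbps × 3420 s = 124,132 Mb = 15,517 MB.
Capacity: 1000 GB = 8,000,000 Mb; 64.45 items → 64 complete.

64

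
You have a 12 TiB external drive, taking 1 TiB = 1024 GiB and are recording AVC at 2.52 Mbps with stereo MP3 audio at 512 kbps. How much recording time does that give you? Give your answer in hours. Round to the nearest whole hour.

9670 hours

Audio: 512 kbps = 0.512 Mbps.
Total bitrate: 2.52 + 0.512 = 3.032 Mbps.
Capacity: 12 TiB = 105,553,116 Mb.
Recording time: 105,553,116 / 3.032 = 34,813,033 s ≈ 9,670 hours.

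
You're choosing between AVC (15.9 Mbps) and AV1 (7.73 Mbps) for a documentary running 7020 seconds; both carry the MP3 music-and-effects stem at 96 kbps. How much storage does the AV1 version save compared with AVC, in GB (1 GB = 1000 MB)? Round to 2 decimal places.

Audio: 96 kbps = 0.096 Mbps.
AVC: 15.996 Mbps × 7020 s = 112291.9 Mb = 14.036 GB.
AV1: 7.826 Mbps × 7020 s = 54938.5 Mb = 6.867 GB.
Saving: 14.036 − 6.867 = 7.169 GB.

7.17 GB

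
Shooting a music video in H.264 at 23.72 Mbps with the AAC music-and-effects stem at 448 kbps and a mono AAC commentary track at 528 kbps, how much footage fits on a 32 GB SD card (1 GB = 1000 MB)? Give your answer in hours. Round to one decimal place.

Audio total: 448 + 528 = 976 kbps = 0.976 Mbps.
Total bitrate: 23.72 + 0.976 = 24.696 Mbps.
Capacity: 32 GB = 256,000 Mb.
Recording time: 256,000 / 24.696 = 10,366 s ≈ 2.88 hours.

2.9 hours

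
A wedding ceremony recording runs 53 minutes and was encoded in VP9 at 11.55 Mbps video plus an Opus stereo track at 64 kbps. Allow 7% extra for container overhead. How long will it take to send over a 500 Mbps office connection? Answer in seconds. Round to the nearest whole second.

79 seconds

53 min = 3180 s
Audio: 64 kbps = 0.064 Mbps.
Total bitrate: 11.614 Mbps.
File: 11.614 Mbps × 3180 s = 36932.5 Mb.
With 7% container overhead: ×1.07. → 39517.8 Mb.
At 500 Mbps: 39517.8 / 500 = 79.0 s ≈ 79 seconds.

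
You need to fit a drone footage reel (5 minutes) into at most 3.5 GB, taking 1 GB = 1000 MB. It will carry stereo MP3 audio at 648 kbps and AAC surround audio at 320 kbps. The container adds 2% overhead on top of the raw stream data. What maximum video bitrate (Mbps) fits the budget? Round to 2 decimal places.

90.54 Mbps

Budget: 3.5 GB = 28000.0 Mb.
Stream payload after overhead: 28000.0 / 1.02 = 27451.0 Mb.
5 min = 300 s
Total bitrate budget: 27451.0 Mb / 300 s = 91.503 Mbps.
Audio total: 648 + 320 = 968 kbps = 0.968 Mbps.
Video: 91.503 − 0.968 = 90.535 Mbps.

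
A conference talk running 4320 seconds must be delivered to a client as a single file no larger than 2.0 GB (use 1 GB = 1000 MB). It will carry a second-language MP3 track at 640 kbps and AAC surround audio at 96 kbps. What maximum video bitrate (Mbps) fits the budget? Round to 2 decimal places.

2.97 Mbps

Budget: 2.0 GB = 16000.0 Mb.
Total bitrate budget: 16000.0 Mb / 4320 s = 3.704 Mbps.
Audio total: 640 + 96 = 736 kbps = 0.736 Mbps.
Video: 3.704 − 0.736 = 2.968 Mbps.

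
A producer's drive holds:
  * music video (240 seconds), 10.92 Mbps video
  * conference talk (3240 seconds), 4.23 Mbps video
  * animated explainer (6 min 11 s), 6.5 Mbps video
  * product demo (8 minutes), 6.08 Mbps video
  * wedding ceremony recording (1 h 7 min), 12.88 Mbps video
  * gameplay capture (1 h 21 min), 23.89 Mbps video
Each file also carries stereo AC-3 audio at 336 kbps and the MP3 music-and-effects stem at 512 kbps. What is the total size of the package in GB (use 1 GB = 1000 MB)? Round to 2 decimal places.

Audio total: 336 + 512 = 848 kbps = 0.848 Mbps.
music video: 11.768 Mbps × 240 s = 2824.3 Mb
conference talk: 5.078 Mbps × 3240 s = 16452.7 Mb
animated explainer: 7.348 Mbps × 371 s = 2726.1 Mb
product demo: 6.928 Mbps × 480 s = 3325.4 Mb
wedding ceremony recording: 13.728 Mbps × 4020 s = 55186.6 Mb
gameplay capture: 24.738 Mbps × 4860 s = 120226.7 Mb
Total: 200741.8 Mb = 25092.7 MB.
= 25.09 GB.

25.09 GB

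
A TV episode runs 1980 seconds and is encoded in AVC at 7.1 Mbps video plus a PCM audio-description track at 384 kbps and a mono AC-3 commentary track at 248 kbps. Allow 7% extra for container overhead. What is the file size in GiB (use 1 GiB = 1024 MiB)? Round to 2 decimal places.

1.91 GiB

Audio total: 384 + 248 = 632 kbps = 0.632 Mbps.
Total bitrate: 7.1 + 0.632 = 7.732 Mbps.
Stream data: 7.732 Mbps × 1980 s = 15309.4 Mb.
With 7% container overhead: ×1.07.
16,381 Mb = 2,047,626,900 bytes ÷ 1,073,741,824 = 1.907 GiB.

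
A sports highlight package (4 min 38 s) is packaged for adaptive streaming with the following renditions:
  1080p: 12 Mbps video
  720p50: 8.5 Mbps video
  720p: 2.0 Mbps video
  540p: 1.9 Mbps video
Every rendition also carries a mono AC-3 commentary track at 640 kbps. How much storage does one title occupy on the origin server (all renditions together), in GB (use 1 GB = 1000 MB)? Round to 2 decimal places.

0.94 GB

4 min 38 s = 278 s
Audio: 640 kbps = 0.640 Mbps.
Sum of rendition bitrates: (12+0.640) + (8.5+0.640) + (2.0+0.640) + (1.9+0.640) = 26.960 Mbps.
× 278 s = 7,495 Mb = 936.9 MB = 0.9369 GB.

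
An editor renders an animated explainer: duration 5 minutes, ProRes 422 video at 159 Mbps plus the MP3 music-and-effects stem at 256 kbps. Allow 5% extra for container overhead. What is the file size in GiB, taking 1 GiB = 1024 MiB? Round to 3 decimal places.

5 min = 300 s
Audio: 256 kbps = 0.256 Mbps.
Total bitrate: 159 + 0.256 = 159.256 Mbps.
Stream data: 159.256 Mbps × 300 s = 47776.8 Mb.
With 5% container overhead: ×1.05.
50,166 Mb = 6,270,705,000 bytes ÷ 1,073,741,824 = 5.840 GiB.

5.840 GiB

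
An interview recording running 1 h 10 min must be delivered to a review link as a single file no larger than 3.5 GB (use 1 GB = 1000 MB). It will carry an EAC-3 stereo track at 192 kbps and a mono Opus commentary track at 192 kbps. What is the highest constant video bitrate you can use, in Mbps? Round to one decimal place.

6.3 Mbps

Budget: 3.5 GB = 28000.0 Mb.
1 h 10 min = 70 min = 4200 s
Total bitrate budget: 28000.0 Mb / 4200 s = 6.667 Mbps.
Audio total: 192 + 192 = 384 kbps = 0.384 Mbps.
Video: 6.667 − 0.384 = 6.283 Mbps.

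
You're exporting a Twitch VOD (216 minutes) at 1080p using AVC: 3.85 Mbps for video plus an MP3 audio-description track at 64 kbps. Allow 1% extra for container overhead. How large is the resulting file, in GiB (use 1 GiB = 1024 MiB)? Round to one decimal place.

6.0 GiB

216 min = 12960 s
Audio: 64 kbps = 0.064 Mbps.
Total bitrate: 3.85 + 0.064 = 3.914 Mbps.
Stream data: 3.914 Mbps × 12960 s = 50725.4 Mb.
With 1% container overhead: ×1.01.
51,233 Mb = 6,404,086,800 bytes ÷ 1,073,741,824 = 5.964 GiB.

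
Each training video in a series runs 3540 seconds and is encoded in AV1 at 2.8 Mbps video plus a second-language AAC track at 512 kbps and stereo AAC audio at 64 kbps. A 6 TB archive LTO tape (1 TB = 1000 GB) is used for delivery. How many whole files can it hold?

Audio total: 512 + 64 = 576 kbps = 0.576 Mbps.
Total bitrate: 3.376 Mbps.
Per item: 3.376 Mbps × 3540 s = 11,951 Mb = 1,494 MB.
Capacity: 6 TB = 48,000,000 Mb; 4016.39 items → 4016 complete.

4016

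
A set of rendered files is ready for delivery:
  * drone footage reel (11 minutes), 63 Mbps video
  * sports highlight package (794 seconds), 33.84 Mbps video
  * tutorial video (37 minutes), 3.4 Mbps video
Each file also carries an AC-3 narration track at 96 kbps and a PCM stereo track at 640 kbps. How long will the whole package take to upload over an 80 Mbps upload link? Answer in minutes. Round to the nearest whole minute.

Audio total: 96 + 640 = 736 kbps = 0.736 Mbps.
drone footage reel: 63.736 Mbps × 660 s = 42065.8 Mb
sports highlight package: 34.576 Mbps × 794 s = 27453.3 Mb
tutorial video: 4.136 Mbps × 2220 s = 9181.9 Mb
Total: 78701.0 Mb = 9837.6 MB.
At 80 Mbps: 78701.0 / 80 = 984 s ≈ 16.4 minutes.

16 minutes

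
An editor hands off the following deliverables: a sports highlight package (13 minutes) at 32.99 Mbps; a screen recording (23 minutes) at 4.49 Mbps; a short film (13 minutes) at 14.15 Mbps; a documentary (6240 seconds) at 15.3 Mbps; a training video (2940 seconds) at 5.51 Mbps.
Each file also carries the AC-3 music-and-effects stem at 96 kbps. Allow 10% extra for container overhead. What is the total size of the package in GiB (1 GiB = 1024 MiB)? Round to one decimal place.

20.0 GiB

Audio: 96 kbps = 0.096 Mbps.
sports highlight package: 33.086 Mbps × 780 s × 1.10 = 28387.8 Mb
screen recording: 4.586 Mbps × 1380 s × 1.10 = 6961.5 Mb
short film: 14.246 Mbps × 780 s × 1.10 = 12223.1 Mb
documentary: 15.396 Mbps × 6240 s × 1.10 = 105678.1 Mb
training video: 5.606 Mbps × 2940 s × 1.10 = 18129.8 Mb
Total: 171380.4 Mb = 21422.5 MB.
= 19.95 GiB.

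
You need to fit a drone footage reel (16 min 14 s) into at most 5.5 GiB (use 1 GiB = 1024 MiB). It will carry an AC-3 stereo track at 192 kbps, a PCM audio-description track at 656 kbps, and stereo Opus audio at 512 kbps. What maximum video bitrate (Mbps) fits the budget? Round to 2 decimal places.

47.15 Mbps

Budget: 5.5 GiB = 47244.6 Mb.
16 min 14 s = 974 s
Total bitrate budget: 47244.6 Mb / 974 s = 48.506 Mbps.
Audio total: 192 + 656 + 512 = 1360 kbps = 1.360 Mbps.
Video: 48.506 − 1.360 = 47.146 Mbps.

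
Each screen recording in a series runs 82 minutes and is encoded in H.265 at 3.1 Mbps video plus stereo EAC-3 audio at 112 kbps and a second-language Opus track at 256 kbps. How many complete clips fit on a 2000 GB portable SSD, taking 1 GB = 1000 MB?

937

82 min = 4920 s
Audio total: 112 + 256 = 368 kbps = 0.368 Mbps.
Total bitrate: 3.468 Mbps.
Per item: 3.468 Mbps × 4920 s = 17,063 Mb = 2,133 MB.
Capacity: 2000 GB = 16,000,000 Mb; 937.73 items → 937 complete.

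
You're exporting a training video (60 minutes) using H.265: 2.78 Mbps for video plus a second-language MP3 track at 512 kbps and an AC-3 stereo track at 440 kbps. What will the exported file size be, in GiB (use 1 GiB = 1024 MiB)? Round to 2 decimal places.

60 min = 3600 s
Audio total: 512 + 440 = 952 kbps = 0.952 Mbps.
Total bitrate: 2.78 + 0.952 = 3.732 Mbps.
Stream data: 3.732 Mbps × 3600 s = 13435.2 Mb.
13,435 Mb = 1,679,400,000 bytes ÷ 1,073,741,824 = 1.564 GiB.

1.56 GiB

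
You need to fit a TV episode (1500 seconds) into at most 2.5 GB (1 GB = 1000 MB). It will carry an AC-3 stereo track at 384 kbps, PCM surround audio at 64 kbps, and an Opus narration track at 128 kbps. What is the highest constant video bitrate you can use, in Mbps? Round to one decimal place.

Budget: 2.5 GB = 20000.0 Mb.
Total bitrate budget: 20000.0 Mb / 1500 s = 13.333 Mbps.
Audio total: 384 + 64 + 128 = 576 kbps = 0.576 Mbps.
Video: 13.333 − 0.576 = 12.757 Mbps.

12.8 Mbps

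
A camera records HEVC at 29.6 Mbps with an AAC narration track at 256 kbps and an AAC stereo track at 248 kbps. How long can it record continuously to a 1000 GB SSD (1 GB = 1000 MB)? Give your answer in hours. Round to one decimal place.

73.8 hours

Audio total: 256 + 248 = 504 kbps = 0.504 Mbps.
Total bitrate: 29.6 + 0.504 = 30.104 Mbps.
Capacity: 1000 GB = 8,000,000 Mb.
Recording time: 8,000,000 / 30.104 = 265,745 s ≈ 73.8 hours.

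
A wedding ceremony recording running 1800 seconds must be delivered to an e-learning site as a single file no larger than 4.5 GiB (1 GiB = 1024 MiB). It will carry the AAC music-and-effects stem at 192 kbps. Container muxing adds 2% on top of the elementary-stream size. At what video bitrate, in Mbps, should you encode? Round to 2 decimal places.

20.86 Mbps

Budget: 4.5 GiB = 38654.7 Mb.
Stream payload after overhead: 38654.7 / 1.02 = 37896.8 Mb.
Total bitrate budget: 37896.8 Mb / 1800 s = 21.054 Mbps.
Audio: 192 kbps = 0.192 Mbps.
Video: 21.054 − 0.192 = 20.862 Mbps.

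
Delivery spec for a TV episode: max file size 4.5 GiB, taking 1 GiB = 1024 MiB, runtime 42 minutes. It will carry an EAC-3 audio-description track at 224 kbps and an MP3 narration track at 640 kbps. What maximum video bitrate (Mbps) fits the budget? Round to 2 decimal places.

Budget: 4.5 GiB = 38654.7 Mb.
42 min = 2520 s
Total bitrate budget: 38654.7 Mb / 2520 s = 15.339 Mbps.
Audio total: 224 + 640 = 864 kbps = 0.864 Mbps.
Video: 15.339 − 0.864 = 14.475 Mbps.

14.48 Mbps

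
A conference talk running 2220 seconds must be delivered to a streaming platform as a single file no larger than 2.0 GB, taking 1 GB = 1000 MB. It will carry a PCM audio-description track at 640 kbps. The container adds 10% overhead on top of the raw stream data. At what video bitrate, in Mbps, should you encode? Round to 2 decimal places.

Budget: 2.0 GB = 16000.0 Mb.
Stream payload after overhead: 16000.0 / 1.10 = 14545.5 Mb.
Total bitrate budget: 14545.5 Mb / 2220 s = 6.552 Mbps.
Audio: 640 kbps = 0.640 Mbps.
Video: 6.552 − 0.640 = 5.912 Mbps.

5.91 Mbps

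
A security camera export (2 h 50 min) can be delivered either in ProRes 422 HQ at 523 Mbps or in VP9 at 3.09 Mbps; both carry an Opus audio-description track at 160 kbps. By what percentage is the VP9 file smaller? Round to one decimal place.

2 h 50 min = 170 min = 10200 s
Audio: 160 kbps = 0.160 Mbps.
ProRes 422 HQ: 523.160 Mbps × 10200 s = 5336232.0 Mb = 667.029 GB.
VP9: 3.250 Mbps × 10200 s = 33150.0 Mb = 4.144 GB.
Reduction: (1 − 4.144/667.029) × 100 = 99.38%.

99.4%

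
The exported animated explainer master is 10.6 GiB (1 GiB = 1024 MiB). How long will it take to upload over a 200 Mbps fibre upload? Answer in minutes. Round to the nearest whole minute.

File: 10.6 GiB = 91053.3 Mb.
At 200 Mbps: 91053.3 / 200 = 455.3 s ≈ 7.59 minutes.

8 minutes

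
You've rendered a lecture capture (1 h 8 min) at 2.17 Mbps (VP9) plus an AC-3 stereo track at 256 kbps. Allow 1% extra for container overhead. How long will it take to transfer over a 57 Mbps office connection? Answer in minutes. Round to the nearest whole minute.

1 h 8 min = 68 min = 4080 s
Audio: 256 kbps = 0.256 Mbps.
Total bitrate: 2.426 Mbps.
File: 2.426 Mbps × 4080 s = 9898.1 Mb.
With 1% container overhead: ×1.01. → 9997.1 Mb.
At 57 Mbps: 9997.1 / 57 = 175.4 s ≈ 2.92 minutes.

3 minutes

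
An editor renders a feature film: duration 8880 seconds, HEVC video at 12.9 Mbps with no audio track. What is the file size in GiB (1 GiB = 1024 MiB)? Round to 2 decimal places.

13.34 GiB

Total bitrate: 12.9 Mbps.
Stream data: 12.900 Mbps × 8880 s = 114552.0 Mb.
114,552 Mb = 14,319,000,000 bytes ÷ 1,073,741,824 = 13.34 GiB.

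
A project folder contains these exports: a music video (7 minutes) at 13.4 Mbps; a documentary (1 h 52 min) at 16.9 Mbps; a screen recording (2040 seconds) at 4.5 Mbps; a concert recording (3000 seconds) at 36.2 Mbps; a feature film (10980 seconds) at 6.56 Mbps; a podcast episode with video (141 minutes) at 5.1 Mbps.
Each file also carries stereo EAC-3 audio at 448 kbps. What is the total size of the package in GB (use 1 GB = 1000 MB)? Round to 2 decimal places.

Audio: 448 kbps = 0.448 Mbps.
music video: 13.848 Mbps × 420 s = 5816.2 Mb
documentary: 17.348 Mbps × 6720 s = 116578.6 Mb
screen recording: 4.948 Mbps × 2040 s = 10093.9 Mb
concert recording: 36.648 Mbps × 3000 s = 109944.0 Mb
feature film: 7.008 Mbps × 10980 s = 76947.8 Mb
podcast episode with video: 5.548 Mbps × 8460 s = 46936.1 Mb
Total: 366316.6 Mb = 45789.6 MB.
= 45.79 GB.

45.79 GB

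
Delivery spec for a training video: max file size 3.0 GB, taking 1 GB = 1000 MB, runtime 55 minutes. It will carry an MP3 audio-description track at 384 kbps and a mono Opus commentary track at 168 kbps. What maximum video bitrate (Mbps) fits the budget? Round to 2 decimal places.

Budget: 3.0 GB = 24000.0 Mb.
55 min = 3300 s
Total bitrate budget: 24000.0 Mb / 3300 s = 7.273 Mbps.
Audio total: 384 + 168 = 552 kbps = 0.552 Mbps.
Video: 7.273 − 0.552 = 6.721 Mbps.

6.72 Mbps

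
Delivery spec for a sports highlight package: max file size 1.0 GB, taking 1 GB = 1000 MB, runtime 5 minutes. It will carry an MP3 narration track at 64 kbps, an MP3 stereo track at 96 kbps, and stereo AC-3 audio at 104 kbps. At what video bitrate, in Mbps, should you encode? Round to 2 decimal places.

26.40 Mbps

Budget: 1.0 GB = 8000.0 Mb.
5 min = 300 s
Total bitrate budget: 8000.0 Mb / 300 s = 26.667 Mbps.
Audio total: 64 + 96 + 104 = 264 kbps = 0.264 Mbps.
Video: 26.667 − 0.264 = 26.403 Mbps.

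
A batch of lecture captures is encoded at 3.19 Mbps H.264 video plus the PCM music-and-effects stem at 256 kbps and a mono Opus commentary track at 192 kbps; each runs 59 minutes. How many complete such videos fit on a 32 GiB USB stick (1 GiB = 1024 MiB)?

59 min = 3540 s
Audio total: 256 + 192 = 448 kbps = 0.448 Mbps.
Total bitrate: 3.638 Mbps.
Per item: 3.638 Mbps × 3540 s = 12,879 Mb = 1,610 MB.
Capacity: 32 GiB = 274,878 Mb; 21.34 items → 21 complete.

21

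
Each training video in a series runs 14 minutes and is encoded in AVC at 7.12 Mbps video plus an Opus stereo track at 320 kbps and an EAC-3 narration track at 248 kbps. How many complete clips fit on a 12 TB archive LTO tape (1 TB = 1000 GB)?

14865

14 min = 840 s
Audio total: 320 + 248 = 568 kbps = 0.568 Mbps.
Total bitrate: 7.688 Mbps.
Per item: 7.688 Mbps × 840 s = 6,458 Mb = 807.2 MB.
Capacity: 12 TB = 96,000,000 Mb; 14865.47 items → 14865 complete.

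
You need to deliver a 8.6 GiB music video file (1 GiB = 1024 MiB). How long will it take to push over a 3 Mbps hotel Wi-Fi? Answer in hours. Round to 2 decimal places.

6.84 hours

File: 8.6 GiB = 73873.4 Mb.
At 3 Mbps: 73873.4 / 3 = 24624.5 s ≈ 6.84 hours.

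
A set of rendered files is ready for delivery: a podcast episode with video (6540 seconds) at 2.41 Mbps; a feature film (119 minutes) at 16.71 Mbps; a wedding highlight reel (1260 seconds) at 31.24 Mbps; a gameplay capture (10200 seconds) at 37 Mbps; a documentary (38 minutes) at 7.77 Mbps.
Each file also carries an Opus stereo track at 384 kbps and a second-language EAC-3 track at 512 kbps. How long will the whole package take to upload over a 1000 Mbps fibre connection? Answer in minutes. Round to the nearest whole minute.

Audio total: 384 + 512 = 896 kbps = 0.896 Mbps.
podcast episode with video: 3.306 Mbps × 6540 s = 21621.2 Mb
feature film: 17.606 Mbps × 7140 s = 125706.8 Mb
wedding highlight reel: 32.136 Mbps × 1260 s = 40491.4 Mb
gameplay capture: 37.896 Mbps × 10200 s = 386539.2 Mb
documentary: 8.666 Mbps × 2280 s = 19758.5 Mb
Total: 594117.1 Mb = 74264.6 MB.
At 1000 Mbps: 594117.1 / 1000 = 594 s ≈ 9.9 minutes.

10 minutes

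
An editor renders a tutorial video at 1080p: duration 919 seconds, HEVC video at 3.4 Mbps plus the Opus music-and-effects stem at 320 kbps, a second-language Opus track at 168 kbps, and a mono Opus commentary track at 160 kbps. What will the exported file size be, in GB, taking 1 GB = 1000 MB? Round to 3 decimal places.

0.465 GB

Audio total: 320 + 168 + 160 = 648 kbps = 0.648 Mbps.
Total bitrate: 3.4 + 0.648 = 4.048 Mbps.
Stream data: 4.048 Mbps × 919 s = 3720.1 Mb.
3,720 Mb ÷ 8 = 465.0 MB → 0.465 GB.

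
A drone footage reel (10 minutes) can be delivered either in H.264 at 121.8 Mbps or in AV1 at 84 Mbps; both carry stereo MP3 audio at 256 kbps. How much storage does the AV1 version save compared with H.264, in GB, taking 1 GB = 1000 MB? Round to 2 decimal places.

10 min = 600 s
Audio: 256 kbps = 0.256 Mbps.
H.264: 122.056 Mbps × 600 s = 73233.6 Mb = 9.154 GB.
AV1: 84.256 Mbps × 600 s = 50553.6 Mb = 6.319 GB.
Saving: 9.154 − 6.319 = 2.835 GB.

2.84 GB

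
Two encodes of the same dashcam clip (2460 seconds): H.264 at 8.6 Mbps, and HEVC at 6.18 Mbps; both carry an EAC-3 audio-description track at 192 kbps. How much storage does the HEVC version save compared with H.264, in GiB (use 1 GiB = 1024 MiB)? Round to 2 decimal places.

Audio: 192 kbps = 0.192 Mbps.
H.264: 8.792 Mbps × 2460 s = 21628.3 Mb = 2.518 GiB.
HEVC: 6.372 Mbps × 2460 s = 15675.1 Mb = 1.825 GiB.
Saving: 2.518 − 1.825 = 0.693 GiB.

0.69 GiB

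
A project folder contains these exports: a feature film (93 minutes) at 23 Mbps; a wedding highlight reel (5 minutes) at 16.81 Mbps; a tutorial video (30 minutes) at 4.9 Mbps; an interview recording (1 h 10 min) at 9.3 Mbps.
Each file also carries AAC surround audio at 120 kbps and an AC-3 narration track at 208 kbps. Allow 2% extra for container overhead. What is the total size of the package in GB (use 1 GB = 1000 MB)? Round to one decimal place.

Audio total: 120 + 208 = 328 kbps = 0.328 Mbps.
feature film: 23.328 Mbps × 5580 s × 1.02 = 132773.6 Mb
wedding highlight reel: 17.138 Mbps × 300 s × 1.02 = 5244.2 Mb
tutorial video: 5.228 Mbps × 1800 s × 1.02 = 9598.6 Mb
interview recording: 9.628 Mbps × 4200 s × 1.02 = 41246.4 Mb
Total: 188862.8 Mb = 23607.9 MB.
= 23.61 GB.

23.6 GB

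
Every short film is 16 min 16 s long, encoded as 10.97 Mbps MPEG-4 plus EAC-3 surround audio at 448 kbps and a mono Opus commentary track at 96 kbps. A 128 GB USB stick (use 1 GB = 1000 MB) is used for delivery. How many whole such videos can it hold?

91

16 min 16 s = 976 s
Audio total: 448 + 96 = 544 kbps = 0.544 Mbps.
Total bitrate: 11.514 Mbps.
Per item: 11.514 Mbps × 976 s = 11,238 Mb = 1,405 MB.
Capacity: 128 GB = 1,024,000 Mb; 91.12 items → 91 complete.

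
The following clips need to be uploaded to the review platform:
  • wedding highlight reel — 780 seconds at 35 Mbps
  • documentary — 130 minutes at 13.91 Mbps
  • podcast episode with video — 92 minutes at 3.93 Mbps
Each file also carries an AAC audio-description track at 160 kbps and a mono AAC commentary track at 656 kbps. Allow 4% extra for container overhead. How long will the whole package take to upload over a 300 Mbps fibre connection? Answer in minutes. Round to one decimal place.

9.8 minutes

Audio total: 160 + 656 = 816 kbps = 0.816 Mbps.
wedding highlight reel: 35.816 Mbps × 780 s × 1.04 = 29053.9 Mb
documentary: 14.726 Mbps × 7800 s × 1.04 = 119457.3 Mb
podcast episode with video: 4.746 Mbps × 5520 s × 1.04 = 27245.8 Mb
Total: 175757.1 Mb = 21969.6 MB.
At 300 Mbps: 175757.1 / 300 = 586 s ≈ 9.76 minutes.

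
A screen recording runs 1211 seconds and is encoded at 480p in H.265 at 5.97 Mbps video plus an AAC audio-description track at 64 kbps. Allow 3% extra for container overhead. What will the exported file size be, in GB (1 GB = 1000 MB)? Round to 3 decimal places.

Audio: 64 kbps = 0.064 Mbps.
Total bitrate: 5.97 + 0.064 = 6.034 Mbps.
Stream data: 6.034 Mbps × 1211 s = 7307.2 Mb.
With 3% container overhead: ×1.03.
7,526 Mb ÷ 8 = 940.8 MB → 0.9408 GB.

0.941 GB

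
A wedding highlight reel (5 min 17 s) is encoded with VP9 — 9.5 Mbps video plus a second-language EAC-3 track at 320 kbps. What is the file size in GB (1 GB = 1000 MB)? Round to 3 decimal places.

5 min 17 s = 317 s
Audio: 320 kbps = 0.320 Mbps.
Total bitrate: 9.5 + 0.320 = 9.820 Mbps.
Stream data: 9.820 Mbps × 317 s = 3112.9 Mb.
3,113 Mb ÷ 8 = 389.1 MB → 0.3891 GB.

0.389 GB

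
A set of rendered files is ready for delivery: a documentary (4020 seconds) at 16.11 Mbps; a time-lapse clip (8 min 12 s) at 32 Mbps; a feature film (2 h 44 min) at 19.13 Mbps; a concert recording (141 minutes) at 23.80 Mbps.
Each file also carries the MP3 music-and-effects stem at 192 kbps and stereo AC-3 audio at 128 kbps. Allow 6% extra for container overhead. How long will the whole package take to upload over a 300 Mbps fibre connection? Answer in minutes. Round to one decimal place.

28.1 minutes

Audio total: 192 + 128 = 320 kbps = 0.320 Mbps.
documentary: 16.430 Mbps × 4020 s × 1.06 = 70011.5 Mb
time-lapse clip: 32.320 Mbps × 492 s × 1.06 = 16855.5 Mb
feature film: 19.450 Mbps × 9840 s × 1.06 = 202871.3 Mb
concert recording: 24.120 Mbps × 8460 s × 1.06 = 216298.5 Mb
Total: 506036.8 Mb = 63254.6 MB.
At 300 Mbps: 506036.8 / 300 = 1687 s ≈ 28.1 minutes.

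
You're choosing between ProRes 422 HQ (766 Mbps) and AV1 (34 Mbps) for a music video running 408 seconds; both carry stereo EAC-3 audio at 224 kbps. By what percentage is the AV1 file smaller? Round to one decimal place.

Audio: 224 kbps = 0.224 Mbps.
ProRes 422 HQ: 766.224 Mbps × 408 s = 312619.4 Mb = 39.077 GB.
AV1: 34.224 Mbps × 408 s = 13963.4 Mb = 1.745 GB.
Reduction: (1 − 1.745/39.077) × 100 = 95.53%.

95.5%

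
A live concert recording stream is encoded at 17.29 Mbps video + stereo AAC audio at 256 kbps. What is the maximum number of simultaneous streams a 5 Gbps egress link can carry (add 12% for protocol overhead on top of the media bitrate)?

Audio: 256 kbps = 0.256 Mbps.
Per-viewer media rate: 17.546 Mbps.
On the wire with 12% overhead: 19.652 Mbps.
5 Gbps = 5,000 Mbps; 5,000 / 19.652 = 254.43 → 254 viewers.

254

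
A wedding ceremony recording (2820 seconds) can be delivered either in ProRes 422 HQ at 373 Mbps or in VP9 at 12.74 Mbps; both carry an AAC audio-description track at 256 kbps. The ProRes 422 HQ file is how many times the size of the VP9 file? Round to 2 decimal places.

28.72

Audio: 256 kbps = 0.256 Mbps.
ProRes 422 HQ: 373.256 Mbps × 2820 s = 1052581.9 Mb = 131.573 GB.
VP9: 12.996 Mbps × 2820 s = 36648.7 Mb = 4.581 GB.
Ratio: 131.573 / 4.581 = 28.721.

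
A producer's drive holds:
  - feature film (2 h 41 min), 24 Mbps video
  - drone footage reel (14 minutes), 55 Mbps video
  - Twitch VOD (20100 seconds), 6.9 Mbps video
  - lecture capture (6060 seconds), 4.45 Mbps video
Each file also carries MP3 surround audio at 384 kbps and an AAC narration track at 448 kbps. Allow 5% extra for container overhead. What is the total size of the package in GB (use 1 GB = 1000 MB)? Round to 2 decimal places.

62.24 GB

Audio total: 384 + 448 = 832 kbps = 0.832 Mbps.
feature film: 24.832 Mbps × 9660 s × 1.05 = 251871.0 Mb
drone footage reel: 55.832 Mbps × 840 s × 1.05 = 49243.8 Mb
Twitch VOD: 7.732 Mbps × 20100 s × 1.05 = 163183.9 Mb
lecture capture: 5.282 Mbps × 6060 s × 1.05 = 33609.4 Mb
Total: 497908.0 Mb = 62238.5 MB.
= 62.24 GB.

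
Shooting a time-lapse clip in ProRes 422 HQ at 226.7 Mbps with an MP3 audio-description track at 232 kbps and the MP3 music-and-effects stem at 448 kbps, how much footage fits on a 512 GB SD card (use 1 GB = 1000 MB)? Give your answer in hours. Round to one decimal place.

5.0 hours

Audio total: 232 + 448 = 680 kbps = 0.680 Mbps.
Total bitrate: 226.7 + 0.680 = 227.380 Mbps.
Capacity: 512 GB = 4,096,000 Mb.
Recording time: 4,096,000 / 227.380 = 18,014 s ≈ 5.00 hours.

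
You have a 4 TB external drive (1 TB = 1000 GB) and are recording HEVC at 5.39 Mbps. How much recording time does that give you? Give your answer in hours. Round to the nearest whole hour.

Capacity: 4 TB = 32,000,000 Mb.
Recording time: 32,000,000 / 5.390 = 5,936,920 s ≈ 1,649 hours.

1649 hours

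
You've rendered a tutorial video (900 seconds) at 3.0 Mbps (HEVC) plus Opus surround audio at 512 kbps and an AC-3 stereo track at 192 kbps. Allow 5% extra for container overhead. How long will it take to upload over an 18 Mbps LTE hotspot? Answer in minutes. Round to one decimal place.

3.2 minutes

Audio total: 512 + 192 = 704 kbps = 0.704 Mbps.
Total bitrate: 3.704 Mbps.
File: 3.704 Mbps × 900 s = 3333.6 Mb.
With 5% container overhead: ×1.05. → 3500.3 Mb.
At 18 Mbps: 3500.3 / 18 = 194.5 s ≈ 3.24 minutes.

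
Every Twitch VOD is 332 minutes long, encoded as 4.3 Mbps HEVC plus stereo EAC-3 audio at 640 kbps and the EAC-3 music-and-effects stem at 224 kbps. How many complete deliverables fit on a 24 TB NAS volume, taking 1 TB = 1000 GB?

332 min = 19920 s
Audio total: 640 + 224 = 864 kbps = 0.864 Mbps.
Total bitrate: 5.164 Mbps.
Per item: 5.164 Mbps × 19920 s = 102,867 Mb = 12,858 MB.
Capacity: 24 TB = 192,000,000 Mb; 1866.49 items → 1866 complete.

1866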